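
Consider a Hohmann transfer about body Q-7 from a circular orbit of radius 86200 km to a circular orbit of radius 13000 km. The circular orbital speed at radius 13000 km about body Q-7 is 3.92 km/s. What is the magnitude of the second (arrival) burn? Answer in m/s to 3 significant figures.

From the circular-orbit relation v² = μ/r at r = 13000 km: μ = v²r = (3.92)² × 13000 = 1.99763×10^5 km³/s².
The Hohmann ellipse has a_t = (r₁ + r₂)/2 = 49600 km.
Circular speed at r = 13000 km: v_c = √(μ/r) = 3.920 km/s.
Vis-viva on the transfer ellipse at r = 13000 km gives v_t = √[μ(2/r − 1/a_t)] = 5.168 km/s.
Δv₂ = |v_t − v_c| = |5.168 − 3.920| = 1.248 km/s.

Δv₂ = 1250 m/s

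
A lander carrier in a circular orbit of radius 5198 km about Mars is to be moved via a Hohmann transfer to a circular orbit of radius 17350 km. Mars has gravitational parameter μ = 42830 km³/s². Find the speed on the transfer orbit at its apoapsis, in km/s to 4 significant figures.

The Hohmann ellipse has a_t = (r₁ + r₂)/2 = 11274 km.
At apoapsis, r = 17350 km.
Applying v² = μ(2/r − 1/a_t): v = 1.067 km/s.

v = 1.067 km/s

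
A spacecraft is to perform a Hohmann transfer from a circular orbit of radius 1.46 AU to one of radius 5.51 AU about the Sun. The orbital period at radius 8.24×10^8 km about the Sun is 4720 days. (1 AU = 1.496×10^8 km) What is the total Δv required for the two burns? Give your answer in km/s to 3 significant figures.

Δv = 10.8 km/s

From Kepler's third law T² = 4π²r³/μ at r = 8.24×10^8 km, T = 4720 days = 4720 × 86400 s = 4.07808×10^8 s: μ = 4π²r³/T² = 1.32810×10^11 km³/s².
In km: r₁ = 1.46 × 1.496×10^8 = 2.18416×10^8 km; r₂ = 5.51 × 1.496×10^8 = 8.24296×10^8 km.
Transfer-ellipse semi-major axis a_t = (r₁ + r₂)/2 = (2.18416×10^8 + 8.24296×10^8)/2 = 5.21356×10^8 km.
Circular speed at r₁: v₁ = √(μ/r₁) = √(1.32810×10^11/2.18416×10^8) = 24.659 km/s.
Transfer-orbit speed at r₁ (vis-viva): v_p = √[μ(2/r₁ − 1/a_t)] = 31.006 km/s.
First burn Δv₁ = |v_p − v₁| = 6.347 km/s.
Circular speed at r₂: v₂ = √(μ/r₂) = 12.693 km/s.
Transfer-orbit speed at r₂: v_a = √[μ(2/r₂ − 1/a_t)] = 8.2158 km/s.
Second burn Δv₂ = |v₂ − v_a| = 4.477 km/s.
Total Δv = Δv₁ + Δv₂ = 10.82 km/s.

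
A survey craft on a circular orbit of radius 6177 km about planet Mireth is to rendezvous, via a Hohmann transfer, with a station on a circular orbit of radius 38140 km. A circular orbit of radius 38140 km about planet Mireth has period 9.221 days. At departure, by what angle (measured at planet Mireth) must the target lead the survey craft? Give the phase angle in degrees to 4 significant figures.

From Kepler's third law T² = 4π²r³/μ at r = 38140 km, T = 9.221 days = 9.221 × 86400 s = 7.966944×10^5 s: μ = 4π²r³/T² = 3450.79 km³/s².
Transfer-ellipse semi-major axis a_t = (r₁ + r₂)/2 = (6177 + 38140)/2 = 22158.5 km.
The half-period of the transfer ellipse is t = π√(a_t³/μ) = 1.7640×10^5 s.
Target angular speed ω₂ = √(μ/r₂³) = 7.8866×10^-6 rad/s.
Angle swept by the target during transfer: ω₂·t = 1.3912 rad = 79.71°.
The survey craft traverses 180° on the transfer ellipse, so the target must lead by 180° − 79.71° = 100.3°.

φ = 100.3°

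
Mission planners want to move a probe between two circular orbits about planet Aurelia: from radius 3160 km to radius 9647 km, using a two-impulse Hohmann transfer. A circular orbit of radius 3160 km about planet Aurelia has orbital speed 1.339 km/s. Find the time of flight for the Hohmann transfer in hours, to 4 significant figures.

From the circular-orbit relation v² = μ/r at r = 3160 km: μ = v²r = (1.339)² × 3160 = 5665.63 km³/s².
Semi-major axis of the transfer orbit: a_t = (3160 + 9647)/2 = 6403.5 km.
By Kepler's third law the transfer-orbit period is T = 2π√(a_t³/μ), so t = T/2 = 21387 s.
Converting: 21387 s ÷ 3600 s/hour = 5.941 hours.

t = 5.941 hours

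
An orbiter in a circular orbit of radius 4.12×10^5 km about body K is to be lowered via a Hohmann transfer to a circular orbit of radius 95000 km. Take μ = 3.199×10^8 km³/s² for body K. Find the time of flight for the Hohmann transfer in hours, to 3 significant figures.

Semi-major axis of the transfer orbit: a_t = (4.120×10^5 + 95000)/2 = 2.535×10^5 km.
Transfer time t = π√(a_t³/μ) = π√((2.535×10^5)³ / 3.199×10^8) = 22420 s.
Converting: 22420 s ÷ 3600 s/hour = 6.23 hours.

t = 6.23 hours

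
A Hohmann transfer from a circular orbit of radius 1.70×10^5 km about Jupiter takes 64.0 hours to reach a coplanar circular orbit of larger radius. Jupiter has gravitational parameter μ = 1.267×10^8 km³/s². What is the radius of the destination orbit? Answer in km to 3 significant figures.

r₂ = 1.59×10^6 km

Transfer time t = 64.0 hours = 2.304×10^5 s, and t = π√(a_t³/μ).
So a_t = (μ t²/π²)^(1/3) = (1.267×10^8 × (2.304×10^5)² / π²)^(1/3) = 8.8000×10^5 km.
Since a_t = (r₁ + r₂)/2, r₂ = 2a_t − r₁ = 2×8.8000×10^5 − 1.700×10^5 = 1.590×10^6 km.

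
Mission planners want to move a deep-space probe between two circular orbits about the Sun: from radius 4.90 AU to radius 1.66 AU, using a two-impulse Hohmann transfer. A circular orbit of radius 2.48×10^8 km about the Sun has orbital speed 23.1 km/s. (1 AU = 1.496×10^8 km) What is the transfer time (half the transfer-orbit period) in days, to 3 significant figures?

t = 1090 days

From the circular-orbit relation v² = μ/r at r = 2.48×10^8 km: μ = v²r = (23.1)² × 2.48×10^8 = 1.32335×10^11 km³/s².
In km: r₁ = 4.90 × 1.496×10^8 = 7.3304×10^8 km; r₂ = 1.66 × 1.496×10^8 = 2.48336×10^8 km.
The Hohmann ellipse has a_t = (r₁ + r₂)/2 = 4.90688×10^8 km.
By Kepler's third law the transfer-orbit period is T = 2π√(a_t³/μ), so t = T/2 = 9.387×10^7 s.
Converting: 9.387×10^7 s ÷ 86400 s/day = 1090 days.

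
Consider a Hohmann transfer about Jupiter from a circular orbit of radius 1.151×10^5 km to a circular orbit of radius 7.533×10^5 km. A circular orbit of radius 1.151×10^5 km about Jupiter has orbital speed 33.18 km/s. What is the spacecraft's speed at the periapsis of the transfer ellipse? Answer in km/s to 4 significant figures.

From the circular-orbit relation v² = μ/r at r = 1.151×10^5 km: μ = v²r = (33.18)² × 1.151×10^5 = 1.26715×10^8 km³/s².
The Hohmann ellipse has a_t = (r₁ + r₂)/2 = 4.342×10^5 km.
At periapsis, r = 1.151×10^5 km.
From the vis-viva equation, v = √[μ(2/r − 1/a_t)] = 43.70 km/s.

v = 43.70 km/s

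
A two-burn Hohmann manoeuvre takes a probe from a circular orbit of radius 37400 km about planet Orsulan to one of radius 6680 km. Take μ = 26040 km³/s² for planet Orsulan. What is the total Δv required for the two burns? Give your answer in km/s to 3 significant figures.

Δv = 0.973 km/s

Semi-major axis of the transfer orbit: a_t = (37400 + 6680)/2 = 22040 km.
At r₁ the circular-orbit speed is v₁ = √(μ/r₁) = 0.8344 km/s.
On the transfer ellipse at r₁, vis-viva equation gives v_a = √[μ(2/r₁ − 1/a_t)] = 0.4594 km/s.
First burn Δv₁ = |v_a − v₁| = 0.3750 km/s.
At r₂, v₂ = √(μ/r₂) = 1.97439 km/s.
Transfer-orbit speed at r₂: v_p = √[μ(2/r₂ − 1/a_t)] = 2.57195 km/s.
Second burn Δv₂ = |v₂ − v_p| = 0.5976 km/s.
Δv = Δv₁ + Δv₂ = 0.3750 + 0.5976 = 0.9726 km/s.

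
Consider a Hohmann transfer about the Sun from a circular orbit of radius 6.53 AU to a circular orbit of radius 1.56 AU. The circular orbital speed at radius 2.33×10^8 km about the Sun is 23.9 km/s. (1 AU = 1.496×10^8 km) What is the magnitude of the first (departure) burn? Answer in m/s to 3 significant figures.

From the circular-orbit relation v² = μ/r at r = 2.33×10^8 km: μ = v²r = (23.9)² × 2.33×10^8 = 1.33092×10^11 km³/s².
In km: r₁ = 6.53 × 1.496×10^8 = 9.76888×10^8 km; r₂ = 1.56 × 1.496×10^8 = 2.33376×10^8 km.
The Hohmann ellipse has a_t = (r₁ + r₂)/2 = 6.05132×10^8 km.
Circular speed at r = 9.76888×10^8 km: v_c = √(μ/r) = 11.6722 km/s.
Vis-viva on the transfer ellipse at r = 9.76888×10^8 km gives v_t = √[μ(2/r − 1/a_t)] = 7.24864 km/s.
Δv₁ = |v_t − v_c| = |7.24864 − 11.6722| = 4.424 km/s.

Δv₁ = 4420 m/s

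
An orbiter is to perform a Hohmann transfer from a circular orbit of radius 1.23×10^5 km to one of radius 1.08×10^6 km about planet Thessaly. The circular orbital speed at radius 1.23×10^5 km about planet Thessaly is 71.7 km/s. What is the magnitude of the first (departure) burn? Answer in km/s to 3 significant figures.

Δv₁ = 24.4 km/s

From the circular-orbit relation v² = μ/r at r = 1.23×10^5 km: μ = v²r = (71.7)² × 1.23×10^5 = 6.32329×10^8 km³/s².
Transfer-ellipse semi-major axis a_t = (r₁ + r₂)/2 = (1.230×10^5 + 1.080×10^6)/2 = 6.015×10^5 km.
On the circular orbit at r = 1.230×10^5 km, v_c = √(μ/r) = 71.70 km/s.
Transfer-orbit speed at the same r (vis-viva, a = a_t): v_t = √[μ(2/r − 1/a_t)] = 96.08 km/s.
Δv₁ = |v_t − v_c| = |96.08 − 71.70| = 24.38 km/s.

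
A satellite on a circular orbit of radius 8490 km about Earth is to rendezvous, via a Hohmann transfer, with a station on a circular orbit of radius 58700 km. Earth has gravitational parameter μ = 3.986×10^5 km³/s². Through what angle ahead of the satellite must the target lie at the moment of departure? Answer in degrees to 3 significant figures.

φ = 102°

The Hohmann ellipse has a_t = (r₁ + r₂)/2 = 33595 km.
The half-period of the transfer ellipse is t = π√(a_t³/μ) = 30640 s.
The target's mean motion on its circular orbit is ω₂ = √(μ/r₂³) = 4.4393×10^-5 rad/s.
Angle swept by the target during transfer: ω₂·t = 1.3602 rad = 77.93°.
Arrival is 180° from departure on the ellipse, so φ = 180° − 77.93° = 102°.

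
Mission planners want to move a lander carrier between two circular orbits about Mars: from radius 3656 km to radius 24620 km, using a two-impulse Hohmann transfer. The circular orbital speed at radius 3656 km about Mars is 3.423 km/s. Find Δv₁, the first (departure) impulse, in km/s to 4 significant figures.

From the circular-orbit relation v² = μ/r at r = 3656 km: μ = v²r = (3.423)² × 3656 = 42837.1 km³/s².
Transfer-ellipse semi-major axis a_t = (r₁ + r₂)/2 = (3656 + 24620)/2 = 14138 km.
Circular speed at r = 3656 km: v_c = √(μ/r) = 3.423 km/s.
Vis-viva on the transfer ellipse at r = 3656 km gives v_t = √[μ(2/r − 1/a_t)] = 4.517 km/s.
Δv₁ = |v_t − v_c| = |4.517 − 3.423| = 1.094 km/s.

Δv₁ = 1.094 km/s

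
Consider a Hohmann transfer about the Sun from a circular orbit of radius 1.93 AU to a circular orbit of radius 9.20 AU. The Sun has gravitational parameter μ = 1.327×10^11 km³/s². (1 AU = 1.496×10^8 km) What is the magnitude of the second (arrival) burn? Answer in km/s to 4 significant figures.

In km: r₁ = 1.93 × 1.496×10^8 = 2.88728×10^8 km; r₂ = 9.20 × 1.496×10^8 = 1.37632×10^9 km.
The Hohmann ellipse has a_t = (r₁ + r₂)/2 = 8.32524×10^8 km.
Circular speed at r = 1.37632×10^9 km: v_c = √(μ/r) = 9.8192 km/s.
Transfer-orbit speed at the same r (vis-viva, a = a_t): v_t = √[μ(2/r − 1/a_t)] = 5.7826 km/s.
Δv₂ = |v_t − v_c| = |5.7826 − 9.8192| = 4.037 km/s.

Δv₂ = 4.037 km/s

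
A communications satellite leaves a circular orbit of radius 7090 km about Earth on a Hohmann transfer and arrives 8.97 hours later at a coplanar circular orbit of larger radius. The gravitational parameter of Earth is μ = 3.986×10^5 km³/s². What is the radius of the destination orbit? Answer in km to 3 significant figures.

Transfer time t = 8.97 hours = 32292 s, and t = π√(a_t³/μ).
So a_t = (μ t²/π²)^(1/3) = (3.986×10^5 × (32292)² / π²)^(1/3) = 34792 km.
Since a_t = (r₁ + r₂)/2, r₂ = 2a_t − r₁ = 2×34792 − 7090 = 62494 km.

r₂ = 62500 km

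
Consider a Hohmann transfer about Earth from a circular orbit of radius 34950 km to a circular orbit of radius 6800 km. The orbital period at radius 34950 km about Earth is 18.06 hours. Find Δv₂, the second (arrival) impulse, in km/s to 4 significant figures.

From Kepler's third law T² = 4π²r³/μ at r = 34950 km, T = 18.06 hours = 18.06 × 3600 s = 65016 s: μ = 4π²r³/T² = 3.98713×10^5 km³/s².
Semi-major axis of the transfer orbit: a_t = (34950 + 6800)/2 = 20875 km.
On the circular orbit at r = 6800 km, v_c = √(μ/r) = 7.657 km/s.
Vis-viva on the transfer ellipse at r = 6800 km gives v_t = √[μ(2/r − 1/a_t)] = 9.908 km/s.
Δv₂ = |v_t − v_c| = |9.908 − 7.657| = 2.251 km/s.

Δv₂ = 2.251 km/s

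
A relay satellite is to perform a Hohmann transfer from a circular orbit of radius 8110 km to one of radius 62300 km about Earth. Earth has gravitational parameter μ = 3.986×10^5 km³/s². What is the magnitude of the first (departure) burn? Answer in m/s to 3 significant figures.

Transfer-ellipse semi-major axis a_t = (r₁ + r₂)/2 = (8110 + 62300)/2 = 35205 km.
Circular speed at r = 8110 km: v_c = √(μ/r) = 7.011 km/s.
Vis-viva on the transfer ellipse at r = 8110 km gives v_t = √[μ(2/r − 1/a_t)] = 9.326 km/s.
Δv₁ = |v_t − v_c| = |9.326 − 7.011| = 2.315 km/s.

Δv₁ = 2320 m/s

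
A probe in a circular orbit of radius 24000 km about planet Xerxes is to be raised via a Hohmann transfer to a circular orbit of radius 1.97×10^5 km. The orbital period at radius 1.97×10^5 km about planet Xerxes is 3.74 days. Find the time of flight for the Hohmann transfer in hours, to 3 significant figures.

t = 18.9 hours

From Kepler's third law T² = 4π²r³/μ at r = 1.97×10^5 km, T = 3.74 days = 3.74 × 86400 s = 3.23136×10^5 s: μ = 4π²r³/T² = 2.89060×10^6 km³/s².
The Hohmann ellipse has a_t = (r₁ + r₂)/2 = 1.105×10^5 km.
By Kepler's third law the transfer-orbit period is T = 2π√(a_t³/μ), so t = T/2 = 67870 s.
Converting: 67870 s ÷ 3600 s/hour = 18.9 hours.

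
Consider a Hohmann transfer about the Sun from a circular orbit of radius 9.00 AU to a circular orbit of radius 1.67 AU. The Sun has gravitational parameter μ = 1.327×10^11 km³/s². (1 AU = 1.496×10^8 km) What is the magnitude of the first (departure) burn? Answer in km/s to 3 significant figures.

In km: r₁ = 9.00 × 1.496×10^8 = 1.3464×10^9 km; r₂ = 1.67 × 1.496×10^8 = 2.49832×10^8 km.
Transfer-ellipse semi-major axis a_t = (r₁ + r₂)/2 = (1.3464×10^9 + 2.49832×10^8)/2 = 7.98116×10^8 km.
On the circular orbit at r = 1.3464×10^9 km, v_c = √(μ/r) = 9.9277 km/s.
Transfer-orbit speed at the same r (vis-viva, a = a_t): v_t = √[μ(2/r − 1/a_t)] = 5.5544 km/s.
Δv₁ = |v_t − v_c| = |5.5544 − 9.9277| = 4.373 km/s.

Δv₁ = 4.37 km/s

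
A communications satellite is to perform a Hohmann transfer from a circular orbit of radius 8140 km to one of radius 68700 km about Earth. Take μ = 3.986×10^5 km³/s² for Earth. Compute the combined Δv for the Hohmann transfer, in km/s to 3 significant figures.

Δv = 3.66 km/s

Semi-major axis of the transfer orbit: a_t = (8140 + 68700)/2 = 38420 km.
Circular speed at r₁: v₁ = √(μ/r₁) = √(3.986×10^5/8140) = 6.9977 km/s.
On the transfer ellipse at r₁, v² = μ(2/r − 1/a) gives v_p = √[μ(2/r₁ − 1/a_t)] = 9.3574 km/s.
First burn Δv₁ = |v_p − v₁| = 2.360 km/s.
Circular speed at r₂: v₂ = √(μ/r₂) = 2.409 km/s.
Transfer-orbit speed at r₂: v_a = √[μ(2/r₂ − 1/a_t)] = 1.109 km/s.
Second burn Δv₂ = |v₂ − v_a| = 1.300 km/s.
Δv = Δv₁ + Δv₂ = 2.360 + 1.300 = 3.660 km/s.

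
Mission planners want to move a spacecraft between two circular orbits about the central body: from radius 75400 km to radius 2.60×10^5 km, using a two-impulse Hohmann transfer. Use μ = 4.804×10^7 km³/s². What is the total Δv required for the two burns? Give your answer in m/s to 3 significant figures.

Δv = 10700 m/s

The Hohmann ellipse has a_t = (r₁ + r₂)/2 = 1.677×10^5 km.
At r₁ the circular-orbit speed is v₁ = √(μ/r₁) = 25.2415 km/s.
Transfer-orbit speed at r₁ (vis-viva equation): v_p = √[μ(2/r₁ − 1/a_t)] = 31.4294 km/s.
First burn Δv₁ = |v_p − v₁| = 6.188 km/s.
At r₂, v₂ = √(μ/r₂) = 13.5930 km/s.
Transfer-orbit speed at r₂: v_a = √[μ(2/r₂ − 1/a_t)] = 9.11452 km/s.
Second burn Δv₂ = |v₂ − v_a| = 4.478 km/s.
Δv = Δv₁ + Δv₂ = 6.188 + 4.478 = 10.67 km/s.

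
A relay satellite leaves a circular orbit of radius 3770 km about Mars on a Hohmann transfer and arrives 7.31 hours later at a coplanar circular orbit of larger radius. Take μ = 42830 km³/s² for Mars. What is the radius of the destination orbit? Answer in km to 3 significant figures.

r₂ = 25100 km

Transfer time t = 7.31 hours = 26316 s, and t = π√(a_t³/μ).
So a_t = (μ t²/π²)^(1/3) = (42830 × (26316)² / π²)^(1/3) = 14431 km.
Since a_t = (r₁ + r₂)/2, r₂ = 2a_t − r₁ = 2×14431 − 3770 = 25092 km.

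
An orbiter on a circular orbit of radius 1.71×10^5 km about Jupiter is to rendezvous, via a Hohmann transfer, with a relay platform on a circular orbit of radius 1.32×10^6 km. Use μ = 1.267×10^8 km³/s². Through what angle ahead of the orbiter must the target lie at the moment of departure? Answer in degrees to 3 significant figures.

φ = 104°

Transfer-ellipse semi-major axis a_t = (r₁ + r₂)/2 = (1.710×10^5 + 1.320×10^6)/2 = 7.455×10^5 km.
The half-period of the transfer ellipse is t = π√(a_t³/μ) = 1.7965×10^5 s.
The target's mean motion on its circular orbit is ω₂ = √(μ/r₂³) = 7.4221×10^-6 rad/s.
Angle swept by the target during transfer: ω₂·t = 1.3334 rad = 76.40°.
Arrival is 180° from departure on the ellipse, so φ = 180° − 76.40° = 104°.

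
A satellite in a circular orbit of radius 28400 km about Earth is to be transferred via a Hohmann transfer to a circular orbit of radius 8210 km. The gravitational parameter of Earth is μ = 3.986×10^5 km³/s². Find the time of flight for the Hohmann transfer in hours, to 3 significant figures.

t = 3.42 hours

The Hohmann ellipse has a_t = (r₁ + r₂)/2 = 18305 km.
By Kepler's third law the transfer-orbit period is T = 2π√(a_t³/μ), so t = T/2 = 12320 s.
Converting: 12320 s ÷ 3600 s/hour = 3.42 hours.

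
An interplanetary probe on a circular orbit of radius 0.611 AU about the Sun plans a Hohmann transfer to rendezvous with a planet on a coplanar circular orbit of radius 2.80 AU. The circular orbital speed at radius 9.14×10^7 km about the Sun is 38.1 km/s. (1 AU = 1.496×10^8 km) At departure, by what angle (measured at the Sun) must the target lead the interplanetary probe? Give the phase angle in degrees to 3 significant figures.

φ = 94.4°

From the circular-orbit relation v² = μ/r at r = 9.14×10^7 km: μ = v²r = (38.1)² × 9.14×10^7 = 1.32677×10^11 km³/s².
In km: r₁ = 0.611 × 1.496×10^8 = 9.14056×10^7 km; r₂ = 2.80 × 1.496×10^8 = 4.1888×10^8 km.
Transfer-ellipse semi-major axis a_t = (r₁ + r₂)/2 = (9.14056×10^7 + 4.1888×10^8)/2 = 2.551428×10^8 km.
The half-period of the transfer ellipse is t = π√(a_t³/μ) = 3.51501×10^7 s.
Target angular speed ω₂ = √(μ/r₂³) = 4.24877×10^-8 rad/s.
Angle swept by the target during transfer: ω₂·t = 1.4934 rad = 85.57°.
Arrival is 180° from departure on the ellipse, so φ = 180° − 85.57° = 94.4°.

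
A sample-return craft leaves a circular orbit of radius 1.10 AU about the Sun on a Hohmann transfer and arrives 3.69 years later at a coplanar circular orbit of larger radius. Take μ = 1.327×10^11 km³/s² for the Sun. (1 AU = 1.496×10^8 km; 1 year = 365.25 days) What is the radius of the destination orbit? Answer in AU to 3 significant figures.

r₂ = 6.48 AU

In km: r₁ = 1.10 × 1.496×10^8 = 1.6456×10^8 km.
Transfer time t = 3.69 years × 365.25 × 86400 s = 1.16447544×10^8 s, and t = π√(a_t³/μ).
So a_t = (μ t²/π²)^(1/3) = (1.327×10^11 × (1.16447544×10^8)² / π²)^(1/3) = 5.6704×10^8 km.
Since a_t = (r₁ + r₂)/2, r₂ = 2a_t − r₁ = 2×5.6704×10^8 − 1.6456×10^8 = 9.6952×10^8 km.
In AU: r₂ = 9.6952×10^8 / 1.496×10^8 = 6.48 AU.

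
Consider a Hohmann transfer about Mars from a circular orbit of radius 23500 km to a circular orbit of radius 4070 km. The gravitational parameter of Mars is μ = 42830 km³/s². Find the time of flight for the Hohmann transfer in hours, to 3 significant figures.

Transfer-ellipse semi-major axis a_t = (r₁ + r₂)/2 = (23500 + 4070)/2 = 13785 km.
Transfer time t = π√(a_t³/μ) = π√((13785)³ / 42830) = 24569 s.
Converting: 24569 s ÷ 3600 s/hour = 6.82 hours.

t = 6.82 hours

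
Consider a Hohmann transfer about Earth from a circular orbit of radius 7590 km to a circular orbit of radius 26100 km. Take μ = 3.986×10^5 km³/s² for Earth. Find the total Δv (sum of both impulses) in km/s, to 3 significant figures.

Δv = 3.06 km/s

The Hohmann ellipse has a_t = (r₁ + r₂)/2 = 16845 km.
At r₁ the circular-orbit speed is v₁ = √(μ/r₁) = 7.2468 km/s.
On the transfer ellipse at r₁, v² = μ(2/r − 1/a) gives v_p = √[μ(2/r₁ − 1/a_t)] = 9.0205 km/s.
First burn Δv₁ = |v_p − v₁| = 1.7737 km/s.
At r₂, v₂ = √(μ/r₂) = 3.9079 km/s.
Transfer-orbit speed at r₂: v_a = √[μ(2/r₂ − 1/a_t)] = 2.6232 km/s.
Second burn Δv₂ = |v₂ − v_a| = 1.2847 km/s.
Δv = Δv₁ + Δv₂ = 1.7737 + 1.2847 = 3.058 km/s.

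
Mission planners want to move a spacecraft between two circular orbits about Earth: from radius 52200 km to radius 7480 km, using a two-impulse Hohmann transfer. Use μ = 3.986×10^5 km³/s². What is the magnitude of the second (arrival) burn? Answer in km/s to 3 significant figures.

Δv₂ = 2.36 km/s

Semi-major axis of the transfer orbit: a_t = (52200 + 7480)/2 = 29840 km.
Circular speed at r = 7480 km: v_c = √(μ/r) = 7.300 km/s.
Transfer-orbit speed at the same r (vis-viva, a = a_t): v_t = √[μ(2/r − 1/a_t)] = 9.655 km/s.
Δv₂ = |v_t − v_c| = |9.655 − 7.300| = 2.355 km/s.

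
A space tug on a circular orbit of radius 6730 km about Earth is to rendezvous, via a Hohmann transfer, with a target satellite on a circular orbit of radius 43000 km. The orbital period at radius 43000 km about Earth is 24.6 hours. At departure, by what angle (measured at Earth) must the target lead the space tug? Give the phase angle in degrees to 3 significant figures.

φ = 101°

From Kepler's third law T² = 4π²r³/μ at r = 43000 km, T = 24.6 hours = 24.6 × 3600 s = 88560 s: μ = 4π²r³/T² = 4.00212×10^5 km³/s².
Transfer-ellipse semi-major axis a_t = (r₁ + r₂)/2 = (6730 + 43000)/2 = 24865 km.
Transfer time t = π√(a_t³/μ) = 19470 s.
Target angular speed ω₂ = √(μ/r₂³) = 7.095×10^-5 rad/s.
Angle swept by the target during transfer: ω₂·t = 1.3814 rad = 79.15°.
The space tug traverses 180° on the transfer ellipse, so the target must lead by 180° − 79.15° = 101°.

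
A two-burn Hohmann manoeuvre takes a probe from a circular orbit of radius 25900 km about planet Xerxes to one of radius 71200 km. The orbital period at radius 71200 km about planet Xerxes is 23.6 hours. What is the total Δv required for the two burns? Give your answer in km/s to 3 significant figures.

Δv = 3.26 km/s

From Kepler's third law T² = 4π²r³/μ at r = 71200 km, T = 23.6 hours = 23.6 × 3600 s = 84960 s: μ = 4π²r³/T² = 1.97411×10^6 km³/s².
Semi-major axis of the transfer orbit: a_t = (25900 + 71200)/2 = 48550 km.
Circular speed at r₁: v₁ = √(μ/r₁) = √(1.97411×10^6/25900) = 8.73043 km/s.
Transfer-orbit speed at r₁ (v² = μ(2/r − 1/a)): v_p = √[μ(2/r₁ − 1/a_t)] = 10.5726 km/s.
First burn Δv₁ = |v_p − v₁| = 1.842 km/s.
Circular speed at r₂: v₂ = √(μ/r₂) = 5.266 km/s.
Transfer-orbit speed at r₂: v_a = √[μ(2/r₂ − 1/a_t)] = 3.846 km/s.
Second burn Δv₂ = |v₂ − v_a| = 1.420 km/s.
Δv = Δv₁ + Δv₂ = 1.842 + 1.420 = 3.262 km/s.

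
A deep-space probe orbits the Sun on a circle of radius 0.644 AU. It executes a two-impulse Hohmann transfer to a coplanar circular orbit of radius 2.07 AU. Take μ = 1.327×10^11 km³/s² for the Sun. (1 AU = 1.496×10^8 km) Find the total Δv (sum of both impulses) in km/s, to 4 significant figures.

Δv = 15.16 km/s

In km: r₁ = 0.644 × 1.496×10^8 = 9.63424×10^7 km; r₂ = 2.07 × 1.496×10^8 = 3.09672×10^8 km.
Transfer-ellipse semi-major axis a_t = (r₁ + r₂)/2 = (9.63424×10^7 + 3.09672×10^8)/2 = 2.030072×10^8 km.
At r₁ the circular-orbit speed is v₁ = √(μ/r₁) = 37.113057 km/s.
On the transfer ellipse at r₁, v² = μ(2/r − 1/a) gives v_p = √[μ(2/r₁ − 1/a_t)] = 45.837612 km/s.
First burn Δv₁ = |v_p − v₁| = 8.7246 km/s.
At r₂, v₂ = √(μ/r₂) = 20.7007 km/s.
Transfer-orbit speed at r₂: v_a = √[μ(2/r₂ − 1/a_t)] = 14.2606 km/s.
Second burn Δv₂ = |v₂ − v_a| = 6.4401 km/s.
Total Δv = Δv₁ + Δv₂ = 15.16 km/s.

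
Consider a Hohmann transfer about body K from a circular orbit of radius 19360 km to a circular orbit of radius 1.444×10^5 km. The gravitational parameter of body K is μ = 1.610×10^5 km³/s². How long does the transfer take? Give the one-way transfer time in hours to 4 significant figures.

The Hohmann ellipse has a_t = (r₁ + r₂)/2 = 81880 km.
By Kepler's third law the transfer-orbit period is T = 2π√(a_t³/μ), so t = T/2 = 1.8344×10^5 s.
Converting: 1.8344×10^5 s ÷ 3600 s/hour = 50.96 hours.

t = 50.96 hours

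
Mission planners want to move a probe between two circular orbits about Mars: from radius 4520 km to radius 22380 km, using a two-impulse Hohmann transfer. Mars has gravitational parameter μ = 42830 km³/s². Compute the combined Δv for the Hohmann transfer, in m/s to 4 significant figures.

Δv = 1474 m/s

Transfer-ellipse semi-major axis a_t = (r₁ + r₂)/2 = (4520 + 22380)/2 = 13450 km.
At r₁ the circular-orbit speed is v₁ = √(μ/r₁) = 3.0783 km/s.
On the transfer ellipse at r₁, v² = μ(2/r − 1/a) gives v_p = √[μ(2/r₁ − 1/a_t)] = 3.9708 km/s.
First burn Δv₁ = |v_p − v₁| = 0.8925 km/s.
At r₂, v₂ = √(μ/r₂) = 1.3834 km/s.
Transfer-orbit speed at r₂: v_a = √[μ(2/r₂ − 1/a_t)] = 0.80196 km/s.
Second burn Δv₂ = |v₂ − v_a| = 0.5814 km/s.
Total Δv = Δv₁ + Δv₂ = 1.474 km/s.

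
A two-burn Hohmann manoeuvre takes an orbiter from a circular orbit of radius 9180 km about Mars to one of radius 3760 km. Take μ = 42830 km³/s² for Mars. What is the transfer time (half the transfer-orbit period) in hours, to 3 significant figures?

t = 2.19 hours

Semi-major axis of the transfer orbit: a_t = (9180 + 3760)/2 = 6470 km.
By Kepler's third law the transfer-orbit period is T = 2π√(a_t³/μ), so t = T/2 = 7900 s.
Converting: 7900 s ÷ 3600 s/hour = 2.19 hours.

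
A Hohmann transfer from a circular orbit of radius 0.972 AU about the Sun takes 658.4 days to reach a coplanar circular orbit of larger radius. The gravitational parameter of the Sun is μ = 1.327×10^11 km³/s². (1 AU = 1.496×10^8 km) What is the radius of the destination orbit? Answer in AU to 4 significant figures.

In km: r₁ = 0.972 × 1.496×10^8 = 1.454112×10^8 km.
Transfer time t = 658.4 days = 5.688576×10^7 s, and t = π√(a_t³/μ).
So a_t = (μ t²/π²)^(1/3) = (1.327×10^11 × (5.688576×10^7)² / π²)^(1/3) = 3.5172×10^8 km.
Since a_t = (r₁ + r₂)/2, r₂ = 2a_t − r₁ = 2×3.5172×10^8 − 1.454112×10^8 = 5.580288×10^8 km.
In AU: r₂ = 5.580288×10^8 / 1.496×10^8 = 3.730 AU.

r₂ = 3.730 AU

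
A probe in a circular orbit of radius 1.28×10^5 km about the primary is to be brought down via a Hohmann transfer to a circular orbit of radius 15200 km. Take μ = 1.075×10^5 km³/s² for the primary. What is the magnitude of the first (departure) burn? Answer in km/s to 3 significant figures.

Δv₁ = 0.494 km/s

Semi-major axis of the transfer orbit: a_t = (1.280×10^5 + 15200)/2 = 71600 km.
Circular speed at r = 1.280×10^5 km: v_c = √(μ/r) = 0.9164 km/s.
Transfer-orbit speed at the same r (vis-viva, a = a_t): v_t = √[μ(2/r − 1/a_t)] = 0.4222 km/s.
Δv₁ = |v_t − v_c| = |0.4222 − 0.9164| = 0.4942 km/s.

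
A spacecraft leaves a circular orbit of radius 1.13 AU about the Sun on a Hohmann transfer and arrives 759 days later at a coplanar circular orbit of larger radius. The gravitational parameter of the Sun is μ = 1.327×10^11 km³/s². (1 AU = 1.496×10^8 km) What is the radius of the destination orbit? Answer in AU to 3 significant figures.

In km: r₁ = 1.13 × 1.496×10^8 = 1.69048×10^8 km.
Transfer time t = 759 days = 6.55776×10^7 s, and t = π√(a_t³/μ).
So a_t = (μ t²/π²)^(1/3) = (1.327×10^11 × (6.55776×10^7)² / π²)^(1/3) = 3.8669×10^8 km.
Since a_t = (r₁ + r₂)/2, r₂ = 2a_t − r₁ = 2×3.8669×10^8 − 1.69048×10^8 = 6.04332×10^8 km.
In AU: r₂ = 6.04332×10^8 / 1.496×10^8 = 4.04 AU.

r₂ = 4.04 AU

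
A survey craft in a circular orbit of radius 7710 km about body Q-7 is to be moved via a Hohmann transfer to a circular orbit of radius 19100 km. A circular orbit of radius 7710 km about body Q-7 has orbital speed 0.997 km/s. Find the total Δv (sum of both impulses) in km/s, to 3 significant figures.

Δv = 0.346 km/s

From the circular-orbit relation v² = μ/r at r = 7710 km: μ = v²r = (0.997)² × 7710 = 7663.81 km³/s².
Semi-major axis of the transfer orbit: a_t = (7710 + 19100)/2 = 13405 km.
At r₁ the circular-orbit speed is v₁ = √(μ/r₁) = 0.99700 km/s.
Transfer-orbit speed at r₁ (v² = μ(2/r − 1/a)): v_p = √[μ(2/r₁ − 1/a_t)] = 1.1901 km/s.
First burn Δv₁ = |v_p − v₁| = 0.1931 km/s.
Circular speed at r₂: v₂ = √(μ/r₂) = 0.6334 km/s.
Transfer-orbit speed at r₂: v_a = √[μ(2/r₂ − 1/a_t)] = 0.4804 km/s.
Second burn Δv₂ = |v₂ − v_a| = 0.1530 km/s.
Total Δv = Δv₁ + Δv₂ = 0.3461 km/s.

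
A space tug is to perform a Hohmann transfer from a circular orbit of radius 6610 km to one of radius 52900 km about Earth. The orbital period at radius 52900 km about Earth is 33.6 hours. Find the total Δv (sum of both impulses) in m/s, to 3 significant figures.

Δv = 4040 m/s

From Kepler's third law T² = 4π²r³/μ at r = 52900 km, T = 33.6 hours = 33.6 × 3600 s = 1.2096×10^5 s: μ = 4π²r³/T² = 3.99432×10^5 km³/s².
The Hohmann ellipse has a_t = (r₁ + r₂)/2 = 29755 km.
At r₁ the circular-orbit speed is v₁ = √(μ/r₁) = 7.7736 km/s.
Transfer-orbit speed at r₁ (vis-viva): v_p = √[μ(2/r₁ − 1/a_t)] = 10.365 km/s.
First burn Δv₁ = |v_p − v₁| = 2.591 km/s.
At r₂, v₂ = √(μ/r₂) = 2.748 km/s.
Transfer-orbit speed at r₂: v_a = √[μ(2/r₂ − 1/a_t)] = 1.295 km/s.
Second burn Δv₂ = |v₂ − v_a| = 1.453 km/s.
Δv = Δv₁ + Δv₂ = 2.591 + 1.453 = 4.044 km/s.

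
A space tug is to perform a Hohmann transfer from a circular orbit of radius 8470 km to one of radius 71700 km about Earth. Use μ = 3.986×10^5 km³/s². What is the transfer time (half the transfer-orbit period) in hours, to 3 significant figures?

The Hohmann ellipse has a_t = (r₁ + r₂)/2 = 40085 km.
Transfer time t = π√(a_t³/μ) = π√((40085)³ / 3.986×10^5) = 39940 s.
Converting: 39940 s ÷ 3600 s/hour = 11.1 hours.

t = 11.1 hours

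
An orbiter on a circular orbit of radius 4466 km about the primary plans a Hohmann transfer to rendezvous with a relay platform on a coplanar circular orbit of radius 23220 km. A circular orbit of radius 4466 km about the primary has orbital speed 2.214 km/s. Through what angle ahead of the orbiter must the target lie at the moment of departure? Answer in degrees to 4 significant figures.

From the circular-orbit relation v² = μ/r at r = 4466 km: μ = v²r = (2.214)² × 4466 = 21891.4 km³/s².
Semi-major axis of the transfer orbit: a_t = (4466 + 23220)/2 = 13843 km.
Transfer time t = π√(a_t³/μ) = 34580 s.
Target angular speed ω₂ = √(μ/r₂³) = 4.182×10^-5 rad/s.
Angle swept by the target during transfer: ω₂·t = 1.4461 rad = 82.86°.
The orbiter traverses 180° on the transfer ellipse, so the target must lead by 180° − 82.86° = 97.14°.

φ = 97.14°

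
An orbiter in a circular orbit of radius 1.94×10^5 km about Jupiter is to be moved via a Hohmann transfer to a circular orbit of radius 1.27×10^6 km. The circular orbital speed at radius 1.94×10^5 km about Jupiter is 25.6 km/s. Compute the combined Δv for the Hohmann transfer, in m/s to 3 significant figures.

Δv = 13000 m/s

From the circular-orbit relation v² = μ/r at r = 1.94×10^5 km: μ = v²r = (25.6)² × 1.94×10^5 = 1.27140×10^8 km³/s².
Semi-major axis of the transfer orbit: a_t = (1.940×10^5 + 1.270×10^6)/2 = 7.320×10^5 km.
At r₁ the circular-orbit speed is v₁ = √(μ/r₁) = 25.6000 km/s.
Transfer-orbit speed at r₁ (v² = μ(2/r − 1/a)): v_p = √[μ(2/r₁ − 1/a_t)] = 33.7199 km/s.
First burn Δv₁ = |v_p − v₁| = 8.1199 km/s.
Circular speed at r₂: v₂ = √(μ/r₂) = 10.0055 km/s.
Transfer-orbit speed at r₂: v_a = √[μ(2/r₂ − 1/a_t)] = 5.15091 km/s.
Second burn Δv₂ = |v₂ − v_a| = 4.8546 km/s.
Δv = Δv₁ + Δv₂ = 8.1199 + 4.8546 = 12.97 km/s.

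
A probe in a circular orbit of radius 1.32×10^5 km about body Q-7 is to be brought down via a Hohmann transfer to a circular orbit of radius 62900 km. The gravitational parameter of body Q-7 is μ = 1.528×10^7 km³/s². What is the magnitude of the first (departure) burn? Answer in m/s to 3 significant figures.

Δv₁ = 2120 m/s

The Hohmann ellipse has a_t = (r₁ + r₂)/2 = 97450 km.
On the circular orbit at r = 1.320×10^5 km, v_c = √(μ/r) = 10.759 km/s.
Transfer-orbit speed at the same r (vis-viva, a = a_t): v_t = √[μ(2/r − 1/a_t)] = 8.6439 km/s.
Δv₁ = |v_t − v_c| = |8.6439 − 10.759| = 2.115 km/s.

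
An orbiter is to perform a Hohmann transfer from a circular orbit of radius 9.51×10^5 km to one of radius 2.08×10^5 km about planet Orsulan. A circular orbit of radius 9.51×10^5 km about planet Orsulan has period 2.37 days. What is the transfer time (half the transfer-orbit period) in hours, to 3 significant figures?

From Kepler's third law T² = 4π²r³/μ at r = 9.51×10^5 km, T = 2.37 days = 2.37 × 86400 s = 2.04768×10^5 s: μ = 4π²r³/T² = 8.09799×10^8 km³/s².
The Hohmann ellipse has a_t = (r₁ + r₂)/2 = 5.795×10^5 km.
Half the transfer-orbit period gives t = π√(a_t³/μ) = 48700 s.
Converting: 48700 s ÷ 3600 s/hour = 13.5 hours.

t = 13.5 hours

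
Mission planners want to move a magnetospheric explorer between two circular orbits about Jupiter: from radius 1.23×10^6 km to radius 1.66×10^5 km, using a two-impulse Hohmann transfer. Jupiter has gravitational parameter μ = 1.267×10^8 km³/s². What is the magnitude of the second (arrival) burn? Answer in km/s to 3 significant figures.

Semi-major axis of the transfer orbit: a_t = (1.230×10^6 + 1.660×10^5)/2 = 6.980×10^5 km.
On the circular orbit at r = 1.660×10^5 km, v_c = √(μ/r) = 27.627 km/s.
Transfer-orbit speed at the same r (vis-viva, a = a_t): v_t = √[μ(2/r − 1/a_t)] = 36.674 km/s.
Δv₂ = |v_t − v_c| = |36.674 − 27.627| = 9.047 km/s.

Δv₂ = 9.05 km/s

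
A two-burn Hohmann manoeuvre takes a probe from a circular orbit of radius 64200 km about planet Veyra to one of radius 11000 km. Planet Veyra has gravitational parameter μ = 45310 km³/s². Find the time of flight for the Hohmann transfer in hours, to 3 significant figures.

t = 29.9 hours

Semi-major axis of the transfer orbit: a_t = (64200 + 11000)/2 = 37600 km.
Half the transfer-orbit period gives t = π√(a_t³/μ) = 1.076×10^5 s.
Converting: 1.076×10^5 s ÷ 3600 s/hour = 29.9 hours.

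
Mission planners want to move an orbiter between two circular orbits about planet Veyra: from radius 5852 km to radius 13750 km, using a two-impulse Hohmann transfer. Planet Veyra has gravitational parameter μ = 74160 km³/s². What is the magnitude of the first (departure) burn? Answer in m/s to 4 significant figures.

Δv₁ = 656.6 m/s

The Hohmann ellipse has a_t = (r₁ + r₂)/2 = 9801 km.
Circular speed at r = 5852 km: v_c = √(μ/r) = 3.5599 km/s.
Transfer-orbit speed at the same r (vis-viva, a = a_t): v_t = √[μ(2/r − 1/a_t)] = 4.2165 km/s.
Δv₁ = |v_t − v_c| = |4.2165 − 3.5599| = 0.6566 km/s.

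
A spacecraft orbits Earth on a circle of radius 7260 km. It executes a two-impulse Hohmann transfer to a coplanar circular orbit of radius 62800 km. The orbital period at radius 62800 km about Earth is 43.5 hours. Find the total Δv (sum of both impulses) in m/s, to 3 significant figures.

From Kepler's third law T² = 4π²r³/μ at r = 62800 km, T = 43.5 hours = 43.5 × 3600 s = 1.566×10^5 s: μ = 4π²r³/T² = 3.98708×10^5 km³/s².
Semi-major axis of the transfer orbit: a_t = (7260 + 62800)/2 = 35030 km.
Circular speed at r₁: v₁ = √(μ/r₁) = √(3.98708×10^5/7260) = 7.4107 km/s.
Transfer-orbit speed at r₁ (vis-viva equation): v_p = √[μ(2/r₁ − 1/a_t)] = 9.9225 km/s.
First burn Δv₁ = |v_p − v₁| = 2.5118 km/s.
At r₂, v₂ = √(μ/r₂) = 2.5197 km/s.
Transfer-orbit speed at r₂: v_a = √[μ(2/r₂ − 1/a_t)] = 1.1471 km/s.
Second burn Δv₂ = |v₂ − v_a| = 1.3726 km/s.
Total Δv = Δv₁ + Δv₂ = 3.884 km/s.

Δv = 3880 m/s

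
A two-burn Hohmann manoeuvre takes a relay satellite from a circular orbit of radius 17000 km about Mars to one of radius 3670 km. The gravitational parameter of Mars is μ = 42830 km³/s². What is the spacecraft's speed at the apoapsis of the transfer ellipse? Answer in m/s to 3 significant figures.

The Hohmann ellipse has a_t = (r₁ + r₂)/2 = 10335 km.
The apoapsis of the transfer ellipse is at r = 17000 km.
Applying v² = μ(2/r − 1/a_t): v = 0.9459 km/s.

v = 946 m/s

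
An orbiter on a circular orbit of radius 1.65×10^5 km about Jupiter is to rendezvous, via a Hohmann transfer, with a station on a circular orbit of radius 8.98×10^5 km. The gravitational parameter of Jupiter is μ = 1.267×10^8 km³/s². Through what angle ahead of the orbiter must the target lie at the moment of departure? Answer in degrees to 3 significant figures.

φ = 98.0°

The Hohmann ellipse has a_t = (r₁ + r₂)/2 = 5.315×10^5 km.
Transfer time t = π√(a_t³/μ) = 1.0815×10^5 s.
Target angular speed ω₂ = √(μ/r₂³) = 1.3227×10^-5 rad/s.
Angle swept by the target during transfer: ω₂·t = 1.4305 rad = 81.96°.
The orbiter traverses 180° on the transfer ellipse, so the target must lead by 180° − 81.96° = 98.0°.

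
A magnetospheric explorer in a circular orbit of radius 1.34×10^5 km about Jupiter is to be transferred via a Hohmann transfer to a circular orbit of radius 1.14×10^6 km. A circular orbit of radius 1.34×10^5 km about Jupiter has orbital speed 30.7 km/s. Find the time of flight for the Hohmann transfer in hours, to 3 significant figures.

t = 39.5 hours

From the circular-orbit relation v² = μ/r at r = 1.34×10^5 km: μ = v²r = (30.7)² × 1.34×10^5 = 1.26294×10^8 km³/s².
Transfer-ellipse semi-major axis a_t = (r₁ + r₂)/2 = (1.340×10^5 + 1.140×10^6)/2 = 6.370×10^5 km.
Transfer time t = π√(a_t³/μ) = π√((6.370×10^5)³ / 1.26294×10^8) = 1.421×10^5 s.
Converting: 1.421×10^5 s ÷ 3600 s/hour = 39.5 hours.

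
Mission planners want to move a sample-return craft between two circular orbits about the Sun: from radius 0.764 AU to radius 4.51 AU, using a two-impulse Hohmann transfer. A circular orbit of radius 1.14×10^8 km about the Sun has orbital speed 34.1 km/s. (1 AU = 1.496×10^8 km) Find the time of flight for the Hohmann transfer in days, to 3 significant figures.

t = 783 days

From the circular-orbit relation v² = μ/r at r = 1.14×10^8 km: μ = v²r = (34.1)² × 1.14×10^8 = 1.32560×10^11 km³/s².
In km: r₁ = 0.764 × 1.496×10^8 = 1.142944×10^8 km; r₂ = 4.51 × 1.496×10^8 = 6.74696×10^8 km.
Transfer-ellipse semi-major axis a_t = (r₁ + r₂)/2 = (1.142944×10^8 + 6.74696×10^8)/2 = 3.944952×10^8 km.
By Kepler's third law the transfer-orbit period is T = 2π√(a_t³/μ), so t = T/2 = 6.761×10^7 s.
Converting: 6.761×10^7 s ÷ 86400 s/day = 783 days.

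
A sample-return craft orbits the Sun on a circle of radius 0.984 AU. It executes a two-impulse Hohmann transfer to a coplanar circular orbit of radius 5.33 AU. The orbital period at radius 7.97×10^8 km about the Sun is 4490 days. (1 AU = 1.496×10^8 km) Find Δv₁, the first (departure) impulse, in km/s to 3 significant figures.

Δv₁ = 8.99 km/s

From Kepler's third law T² = 4π²r³/μ at r = 7.97×10^8 km, T = 4490 days = 4490 × 86400 s = 3.87936×10^8 s: μ = 4π²r³/T² = 1.32805×10^11 km³/s².
In km: r₁ = 0.984 × 1.496×10^8 = 1.472064×10^8 km; r₂ = 5.33 × 1.496×10^8 = 7.97368×10^8 km.
Semi-major axis of the transfer orbit: a_t = (1.472064×10^8 + 7.97368×10^8)/2 = 4.722872×10^8 km.
On the circular orbit at r = 1.472064×10^8 km, v_c = √(μ/r) = 30.036 km/s.
Transfer-orbit speed at the same r (vis-viva, a = a_t): v_t = √[μ(2/r − 1/a_t)] = 39.027 km/s.
Δv₁ = |v_t − v_c| = |39.027 − 30.036| = 8.991 km/s.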